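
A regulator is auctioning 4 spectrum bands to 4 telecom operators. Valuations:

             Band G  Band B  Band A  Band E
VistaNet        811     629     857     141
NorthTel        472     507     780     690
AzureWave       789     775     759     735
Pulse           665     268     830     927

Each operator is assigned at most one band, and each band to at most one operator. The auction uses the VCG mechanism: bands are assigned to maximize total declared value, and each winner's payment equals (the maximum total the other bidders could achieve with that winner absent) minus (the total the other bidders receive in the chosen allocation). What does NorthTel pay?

NorthTel pays $60M.

Efficient allocation: VistaNet→Band G ($811M), NorthTel→Band A ($780M), AzureWave→Band B ($775M), Pulse→Band E ($927M); total welfare W = $3293M.
NorthTel receives Band A at value $780M, so the others get W − 780 = $2513M.
Without NorthTel: best allocation of the remaining 3 bidders over all 4 bands is VistaNet→Band A ($857M), AzureWave→Band G ($789M), Pulse→Band E ($927M), total $2573M.
VCG payment = (others' best without NorthTel) − (others' welfare with NorthTel) = 2573 − 2513 = $60M.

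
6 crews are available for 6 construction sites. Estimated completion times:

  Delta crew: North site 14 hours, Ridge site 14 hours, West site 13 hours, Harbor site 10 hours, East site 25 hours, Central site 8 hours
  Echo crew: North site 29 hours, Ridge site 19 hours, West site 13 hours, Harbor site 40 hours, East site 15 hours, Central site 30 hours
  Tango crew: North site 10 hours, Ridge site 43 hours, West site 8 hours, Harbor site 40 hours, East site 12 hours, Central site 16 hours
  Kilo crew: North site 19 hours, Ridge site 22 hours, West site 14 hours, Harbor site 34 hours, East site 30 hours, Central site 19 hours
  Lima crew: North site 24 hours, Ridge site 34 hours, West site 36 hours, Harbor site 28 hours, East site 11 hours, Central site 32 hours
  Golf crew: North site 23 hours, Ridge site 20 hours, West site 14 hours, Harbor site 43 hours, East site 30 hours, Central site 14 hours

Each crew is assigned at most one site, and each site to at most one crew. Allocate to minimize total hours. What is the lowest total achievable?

Optimal: Delta crew→Harbor site (10 hours), Echo crew→Ridge site (19 hours), Tango crew→North site (10 hours), Kilo crew→West site (14 hours), Lima crew→East site (11 hours), Golf crew→Central site (14 hours) — total 10+19+10+14+11+14 = 78 hours.
Row-greedy (each crew in turn takes its cheapest remaining site) gives 107 hours, worse by 29.

Minimum total: 78 hours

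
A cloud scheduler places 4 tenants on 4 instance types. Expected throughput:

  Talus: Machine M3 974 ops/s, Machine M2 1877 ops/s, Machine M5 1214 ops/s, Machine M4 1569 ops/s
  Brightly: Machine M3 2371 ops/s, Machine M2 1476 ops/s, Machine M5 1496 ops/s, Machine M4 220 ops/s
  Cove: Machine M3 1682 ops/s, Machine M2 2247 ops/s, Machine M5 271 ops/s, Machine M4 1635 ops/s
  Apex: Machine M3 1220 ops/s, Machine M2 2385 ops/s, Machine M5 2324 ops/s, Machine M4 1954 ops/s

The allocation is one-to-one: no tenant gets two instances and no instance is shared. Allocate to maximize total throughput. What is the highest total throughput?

Optimal: Talus→Machine M4 (1569 ops/s), Brightly→Machine M3 (2371 ops/s), Cove→Machine M2 (2247 ops/s), Apex→Machine M5 (2324 ops/s) — total 1569+2371+2247+2324 = 8511 ops/s.
Next-best assignment: Talus→Machine M2, Brightly→Machine M3, Cove→Machine M4, Apex→Machine M5 = 8207 ops/s.
Checked against all permutations: 8511 ops/s is optimal.

Maximum total: 8511 ops/s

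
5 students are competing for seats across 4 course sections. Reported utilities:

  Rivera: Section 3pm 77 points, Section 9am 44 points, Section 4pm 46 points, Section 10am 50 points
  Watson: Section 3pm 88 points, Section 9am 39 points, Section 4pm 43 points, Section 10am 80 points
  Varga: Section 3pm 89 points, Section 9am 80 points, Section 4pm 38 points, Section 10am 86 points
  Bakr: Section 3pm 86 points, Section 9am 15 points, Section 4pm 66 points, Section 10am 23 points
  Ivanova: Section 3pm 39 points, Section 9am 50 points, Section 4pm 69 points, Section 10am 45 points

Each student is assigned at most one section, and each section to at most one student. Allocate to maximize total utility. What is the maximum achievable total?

Optimal: Bakr→Section 3pm (86 points), Varga→Section 9am (80 points), Ivanova→Section 4pm (69 points), Watson→Section 10am (80 points) — total 86+80+69+80 = 315 points.
Max-entry greedy (repeatedly take the single best remaining cell) gives 282 points, worse by 33.
No other one-to-one assignment exceeds 315 points.

Maximum total: 315 points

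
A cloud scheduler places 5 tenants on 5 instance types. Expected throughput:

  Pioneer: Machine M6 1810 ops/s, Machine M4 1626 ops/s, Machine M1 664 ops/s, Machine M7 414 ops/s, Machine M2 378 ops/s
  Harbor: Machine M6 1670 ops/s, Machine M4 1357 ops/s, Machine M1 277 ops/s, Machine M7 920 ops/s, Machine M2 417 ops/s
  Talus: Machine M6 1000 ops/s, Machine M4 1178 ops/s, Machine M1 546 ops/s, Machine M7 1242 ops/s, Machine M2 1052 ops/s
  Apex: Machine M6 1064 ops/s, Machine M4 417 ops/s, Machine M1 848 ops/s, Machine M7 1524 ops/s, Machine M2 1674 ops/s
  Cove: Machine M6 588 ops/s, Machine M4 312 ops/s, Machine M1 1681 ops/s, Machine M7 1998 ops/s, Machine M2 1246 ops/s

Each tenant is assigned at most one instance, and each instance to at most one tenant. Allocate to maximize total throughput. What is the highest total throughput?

Max total: 7893 ops/s

This is a one-to-one assignment (maximum-weight bipartite matching).
Optimal: Pioneer→Machine M4 (1626 ops/s), Harbor→Machine M6 (1670 ops/s), Talus→Machine M7 (1242 ops/s), Apex→Machine M2 (1674 ops/s), Cove→Machine M1 (1681 ops/s) — total 1626+1670+1242+1674+1681 = 7893 ops/s.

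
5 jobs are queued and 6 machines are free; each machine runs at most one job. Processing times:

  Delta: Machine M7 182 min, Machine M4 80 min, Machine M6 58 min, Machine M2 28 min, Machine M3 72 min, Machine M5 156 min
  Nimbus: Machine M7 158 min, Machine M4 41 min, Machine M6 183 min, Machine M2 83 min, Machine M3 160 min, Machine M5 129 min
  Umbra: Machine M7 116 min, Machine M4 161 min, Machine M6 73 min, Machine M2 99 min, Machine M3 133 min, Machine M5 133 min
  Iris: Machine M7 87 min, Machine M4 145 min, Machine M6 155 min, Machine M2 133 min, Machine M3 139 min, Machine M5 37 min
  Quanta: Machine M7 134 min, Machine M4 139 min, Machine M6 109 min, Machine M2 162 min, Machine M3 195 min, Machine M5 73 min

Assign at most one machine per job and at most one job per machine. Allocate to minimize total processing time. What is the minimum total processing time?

Minimum total: 302 min

Treat this as an assignment problem: match each job to one machine.
Optimal: Delta→Machine M2 (28 min), Nimbus→Machine M4 (41 min), Umbra→Machine M6 (73 min), Iris→Machine M7 (87 min), Quanta→Machine M5 (73 min) — total 28+41+73+87+73 = 302 min.
Row-greedy (each job in turn takes its cheapest remaining machine) gives 313 min, worse by 11.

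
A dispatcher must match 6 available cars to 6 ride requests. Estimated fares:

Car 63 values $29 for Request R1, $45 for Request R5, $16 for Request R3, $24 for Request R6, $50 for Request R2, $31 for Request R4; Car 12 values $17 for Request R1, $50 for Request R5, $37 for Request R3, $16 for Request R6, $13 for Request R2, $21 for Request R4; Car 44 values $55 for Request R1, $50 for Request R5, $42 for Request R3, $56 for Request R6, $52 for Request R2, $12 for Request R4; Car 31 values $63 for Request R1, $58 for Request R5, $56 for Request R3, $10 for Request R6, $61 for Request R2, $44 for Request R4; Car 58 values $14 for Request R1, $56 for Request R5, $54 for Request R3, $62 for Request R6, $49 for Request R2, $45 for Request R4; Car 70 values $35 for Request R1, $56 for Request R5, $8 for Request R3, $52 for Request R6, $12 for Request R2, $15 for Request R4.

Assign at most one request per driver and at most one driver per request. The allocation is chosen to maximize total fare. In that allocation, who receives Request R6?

Car 70 receives Request R6.

This is a one-to-one assignment (maximum-weight bipartite matching).
Optimal: Car 63→Request R2 ($50), Car 12→Request R5 ($50), Car 44→Request R1 ($55), Car 31→Request R3 ($56), Car 58→Request R4 ($45), Car 70→Request R6 ($52) — total 50+50+55+56+45+52 = $308.
Max-entry greedy (repeatedly take the single best remaining cell) gives $301, worse by 7.
Checked against all permutations: $308 is optimal.
Car 70's own top request is Request R5 ($56), but forcing Car 70→Request R5 and reassigning the rest optimally gives only $307 — worse by 1.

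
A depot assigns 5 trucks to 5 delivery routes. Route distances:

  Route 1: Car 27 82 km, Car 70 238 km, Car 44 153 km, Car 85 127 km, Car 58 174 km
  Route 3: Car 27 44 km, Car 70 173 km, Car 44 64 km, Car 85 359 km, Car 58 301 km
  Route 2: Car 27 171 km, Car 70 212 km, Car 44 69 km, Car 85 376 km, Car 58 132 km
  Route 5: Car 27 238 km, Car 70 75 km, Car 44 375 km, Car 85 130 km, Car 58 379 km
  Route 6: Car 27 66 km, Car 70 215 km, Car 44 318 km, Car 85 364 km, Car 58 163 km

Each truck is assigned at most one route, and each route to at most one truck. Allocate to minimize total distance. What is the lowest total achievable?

Optimal: Car 27→Route 6 (66 km), Car 70→Route 5 (75 km), Car 44→Route 3 (64 km), Car 85→Route 1 (127 km), Car 58→Route 2 (132 km) — total 66+75+64+127+132 = 464 km.
Min-entry greedy (repeatedly take the single cheapest remaining cell) gives 478 km, worse by 14.

Minimum total: 464 km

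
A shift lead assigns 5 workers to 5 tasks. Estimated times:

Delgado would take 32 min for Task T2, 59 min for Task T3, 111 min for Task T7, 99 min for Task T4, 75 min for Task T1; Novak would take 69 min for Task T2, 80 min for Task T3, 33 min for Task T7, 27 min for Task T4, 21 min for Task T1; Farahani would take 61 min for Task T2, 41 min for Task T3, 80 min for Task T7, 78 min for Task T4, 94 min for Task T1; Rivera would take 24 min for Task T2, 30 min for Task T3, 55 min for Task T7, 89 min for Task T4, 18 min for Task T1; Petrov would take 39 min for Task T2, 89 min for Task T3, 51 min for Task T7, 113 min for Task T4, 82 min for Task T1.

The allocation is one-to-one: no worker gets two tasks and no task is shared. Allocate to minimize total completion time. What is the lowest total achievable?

Optimal: Delgado→Task T2 (32 min), Novak→Task T4 (27 min), Farahani→Task T3 (41 min), Rivera→Task T1 (18 min), Petrov→Task T7 (51 min) — total 32+27+41+18+51 = 169 min.
Column-greedy (each task in turn goes to its cheapest remaining worker) gives 279 min, worse by 110.
Next-best assignment: Delgado→Task T2, Novak→Task T1, Farahani→Task T4, Rivera→Task T3, Petrov→Task T7 = 212 min.
No other one-to-one assignment undercuts 169 min.

Min total: 169 min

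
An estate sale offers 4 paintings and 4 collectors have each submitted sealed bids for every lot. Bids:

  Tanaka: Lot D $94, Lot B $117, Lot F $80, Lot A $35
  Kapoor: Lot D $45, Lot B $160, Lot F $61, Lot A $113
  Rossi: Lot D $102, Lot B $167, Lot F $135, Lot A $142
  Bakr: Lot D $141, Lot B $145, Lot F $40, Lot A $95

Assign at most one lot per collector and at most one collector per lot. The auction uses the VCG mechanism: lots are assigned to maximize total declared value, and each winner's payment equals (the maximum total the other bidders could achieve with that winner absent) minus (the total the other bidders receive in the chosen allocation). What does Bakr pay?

Efficient allocation: Tanaka→Lot F ($80), Kapoor→Lot B ($160), Rossi→Lot A ($142), Bakr→Lot D ($141); total welfare W = $523.
Bakr receives Lot D at value $141, so the others get W − 141 = $382.
Without Bakr: best allocation of the remaining 3 bidders over all 4 lots is Tanaka→Lot D ($94), Kapoor→Lot B ($160), Rossi→Lot A ($142), total $396.
VCG payment = (others' best without Bakr) − (others' welfare with Bakr) = 396 − 382 = $14.

Bakr pays $14.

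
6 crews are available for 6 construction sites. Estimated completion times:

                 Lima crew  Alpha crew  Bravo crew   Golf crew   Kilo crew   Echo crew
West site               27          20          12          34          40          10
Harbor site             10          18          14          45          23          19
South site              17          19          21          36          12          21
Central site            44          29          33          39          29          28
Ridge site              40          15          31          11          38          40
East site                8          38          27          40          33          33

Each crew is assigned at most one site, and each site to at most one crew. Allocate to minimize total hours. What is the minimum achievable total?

This is the linear assignment problem.
Optimal: Lima crew→East site (8 hours), Alpha crew→Central site (29 hours), Bravo crew→Harbor site (14 hours), Golf crew→Ridge site (11 hours), Kilo crew→South site (12 hours), Echo crew→West site (10 hours) — total 8+29+14+11+12+10 = 84 hours.
Column-greedy (each site in turn goes to its cheapest remaining crew) gives 99 hours, worse by 15.
Next-best assignment: Lima crew→East site, Alpha crew→Harbor site, Bravo crew→West site, Golf crew→Ridge site, Kilo crew→South site, Echo crew→Central site = 89 hours.
Swapping Lima crew↔Echo crew (Lima crew→West site 27 hours, Echo crew→East site 33 hours) adds 42.
No other one-to-one assignment undercuts 84 hours.

Min total: 84 hours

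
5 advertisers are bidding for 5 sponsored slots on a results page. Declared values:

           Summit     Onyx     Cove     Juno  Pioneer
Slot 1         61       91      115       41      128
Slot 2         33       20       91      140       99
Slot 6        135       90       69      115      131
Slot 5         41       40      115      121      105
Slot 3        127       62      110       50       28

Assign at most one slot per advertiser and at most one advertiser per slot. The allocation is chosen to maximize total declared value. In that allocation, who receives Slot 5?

Optimal: Summit→Slot 3 ($127), Onyx→Slot 1 ($91), Cove→Slot 5 ($115), Juno→Slot 2 ($140), Pioneer→Slot 6 ($131) — total 127+91+115+140+131 = $604.
Column-greedy (each slot in turn goes to its best remaining advertiser) gives $580, worse by 24.
Next-best assignment: Summit→Slot 3, Onyx→Slot 6, Cove→Slot 5, Juno→Slot 2, Pioneer→Slot 1 = $600.
Cove's own top slot is Slot 1 ($115), but forcing Cove→Slot 1 and reassigning the rest optimally gives only $577 — worse by 27.

Cove receives Slot 5.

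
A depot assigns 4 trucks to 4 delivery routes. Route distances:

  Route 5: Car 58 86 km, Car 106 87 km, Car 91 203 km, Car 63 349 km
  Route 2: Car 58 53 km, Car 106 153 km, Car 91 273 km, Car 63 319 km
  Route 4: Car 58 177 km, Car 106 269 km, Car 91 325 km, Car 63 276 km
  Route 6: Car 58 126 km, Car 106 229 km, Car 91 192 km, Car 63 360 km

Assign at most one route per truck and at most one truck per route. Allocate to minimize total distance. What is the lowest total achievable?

Minimum total: 608 km

Optimal: Car 58→Route 2 (53 km), Car 106→Route 5 (87 km), Car 91→Route 6 (192 km), Car 63→Route 4 (276 km) — total 53+87+192+276 = 608 km.
Column-greedy (each route in turn goes to its cheapest remaining truck) gives 707 km, worse by 99.
Next-best assignment: Car 58→Route 5, Car 106→Route 2, Car 91→Route 6, Car 63→Route 4 = 707 km.
Swapping Car 58↔Car 63 (Car 58→Route 4 177 km, Car 63→Route 2 319 km) adds 167.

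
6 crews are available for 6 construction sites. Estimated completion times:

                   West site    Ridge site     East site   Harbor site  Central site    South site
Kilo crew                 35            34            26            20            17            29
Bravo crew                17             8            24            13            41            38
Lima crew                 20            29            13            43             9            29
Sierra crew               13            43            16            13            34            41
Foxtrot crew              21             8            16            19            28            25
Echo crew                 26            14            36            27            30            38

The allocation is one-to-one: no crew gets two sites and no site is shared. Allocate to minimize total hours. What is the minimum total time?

Minimum total: 94 hours

Optimal: Kilo crew→South site (29 hours), Bravo crew→Harbor site (13 hours), Lima crew→Central site (9 hours), Sierra crew→West site (13 hours), Foxtrot crew→East site (16 hours), Echo crew→Ridge site (14 hours) — total 29+13+9+13+16+14 = 94 hours.
Checked against all permutations: 94 hours is optimal.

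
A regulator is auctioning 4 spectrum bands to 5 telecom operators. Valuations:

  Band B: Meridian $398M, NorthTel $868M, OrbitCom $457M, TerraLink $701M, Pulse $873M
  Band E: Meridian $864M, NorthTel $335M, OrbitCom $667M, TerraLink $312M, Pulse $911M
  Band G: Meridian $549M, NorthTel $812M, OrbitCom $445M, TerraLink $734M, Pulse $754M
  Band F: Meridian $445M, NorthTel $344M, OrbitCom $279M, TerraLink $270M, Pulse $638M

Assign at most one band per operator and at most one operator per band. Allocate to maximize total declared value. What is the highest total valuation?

Optimal: NorthTel→Band B ($868M), Meridian→Band E ($864M), TerraLink→Band G ($734M), Pulse→Band F ($638M) — total 868+864+734+638 = $3104M.
Row-greedy (each operator in turn takes its best remaining band) gives $2447M, worse by 657.
Every other assignment is strictly worse.

Maximum total: $3104M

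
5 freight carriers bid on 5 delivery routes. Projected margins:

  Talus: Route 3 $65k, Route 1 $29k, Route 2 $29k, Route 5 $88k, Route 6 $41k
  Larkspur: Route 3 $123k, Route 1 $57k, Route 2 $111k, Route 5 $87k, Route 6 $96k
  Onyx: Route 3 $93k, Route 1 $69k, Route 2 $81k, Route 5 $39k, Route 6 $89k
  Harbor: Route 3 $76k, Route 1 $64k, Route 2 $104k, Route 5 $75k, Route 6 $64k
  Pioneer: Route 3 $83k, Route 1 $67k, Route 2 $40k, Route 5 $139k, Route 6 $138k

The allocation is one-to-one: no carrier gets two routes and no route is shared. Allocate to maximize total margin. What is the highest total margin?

Max total: $522k

Treat this as an assignment problem: match each carrier to one route.
Optimal: Talus→Route 5 ($88k), Larkspur→Route 3 ($123k), Onyx→Route 1 ($69k), Harbor→Route 2 ($104k), Pioneer→Route 6 ($138k) — total 88+123+69+104+138 = $522k.
Max-entry greedy (repeatedly take the single best remaining cell) gives $484k, worse by 38.
Next-best assignment: Talus→Route 5, Larkspur→Route 3, Onyx→Route 2, Harbor→Route 1, Pioneer→Route 6 = $494k.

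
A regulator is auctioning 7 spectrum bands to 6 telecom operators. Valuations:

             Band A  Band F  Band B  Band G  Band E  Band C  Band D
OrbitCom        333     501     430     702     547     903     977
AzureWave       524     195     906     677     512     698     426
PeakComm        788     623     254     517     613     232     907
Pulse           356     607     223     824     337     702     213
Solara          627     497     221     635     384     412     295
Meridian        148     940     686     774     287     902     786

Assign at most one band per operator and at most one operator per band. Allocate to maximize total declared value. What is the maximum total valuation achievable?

Optimal: OrbitCom→Band C ($903M), AzureWave→Band B ($906M), PeakComm→Band D ($907M), Pulse→Band G ($824M), Solara→Band A ($627M), Meridian→Band F ($940M) — total 903+906+907+824+627+940 = $5107M.
Row-greedy (each operator in turn takes its best remaining band) gives $4894M, worse by 213.
Next-best assignment: OrbitCom→Band D, AzureWave→Band B, PeakComm→Band A, Pulse→Band C, Solara→Band G, Meridian→Band F = $4948M.

Max total: $5107M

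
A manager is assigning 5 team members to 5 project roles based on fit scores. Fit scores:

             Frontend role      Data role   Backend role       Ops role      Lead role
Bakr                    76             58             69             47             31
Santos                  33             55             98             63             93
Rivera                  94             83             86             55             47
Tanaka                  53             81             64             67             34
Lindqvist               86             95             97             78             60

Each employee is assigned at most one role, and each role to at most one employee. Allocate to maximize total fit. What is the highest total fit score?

Optimal: Bakr→Backend role (69 pts), Santos→Lead role (93 pts), Rivera→Frontend role (94 pts), Tanaka→Ops role (67 pts), Lindqvist→Data role (95 pts) — total 69+93+94+67+95 = 418 pts.
Row-greedy (each employee in turn takes its best remaining role) gives 384 pts, worse by 34.
Next-best assignment: Bakr→Frontend role, Santos→Lead role, Rivera→Backend role, Tanaka→Ops role, Lindqvist→Data role = 417 pts.
Every other assignment is strictly worse.

Max total: 418 pts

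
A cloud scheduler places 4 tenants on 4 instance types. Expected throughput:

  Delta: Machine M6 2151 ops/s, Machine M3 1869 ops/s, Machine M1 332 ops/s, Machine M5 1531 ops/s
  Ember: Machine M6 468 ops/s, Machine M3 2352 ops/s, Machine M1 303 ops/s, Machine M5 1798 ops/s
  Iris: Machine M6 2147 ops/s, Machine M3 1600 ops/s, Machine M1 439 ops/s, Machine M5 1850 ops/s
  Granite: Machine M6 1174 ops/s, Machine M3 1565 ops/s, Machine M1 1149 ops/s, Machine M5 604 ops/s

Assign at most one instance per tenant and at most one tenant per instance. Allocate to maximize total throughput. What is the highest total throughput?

Maximum total: 7502 ops/s

This is the linear assignment problem.
Optimal: Delta→Machine M6 (2151 ops/s), Ember→Machine M3 (2352 ops/s), Iris→Machine M5 (1850 ops/s), Granite→Machine M1 (1149 ops/s) — total 2151+2352+1850+1149 = 7502 ops/s.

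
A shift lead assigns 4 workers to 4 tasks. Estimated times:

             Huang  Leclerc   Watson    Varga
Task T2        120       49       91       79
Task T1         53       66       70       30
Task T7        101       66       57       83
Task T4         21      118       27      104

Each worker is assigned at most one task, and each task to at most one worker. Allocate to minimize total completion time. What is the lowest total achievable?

Minimum total: 157 min

Optimal: Huang→Task T4 (21 min), Leclerc→Task T2 (49 min), Watson→Task T7 (57 min), Varga→Task T1 (30 min) — total 21+49+57+30 = 157 min.
Next-best assignment: Huang→Task T7, Leclerc→Task T2, Watson→Task T4, Varga→Task T1 = 207 min.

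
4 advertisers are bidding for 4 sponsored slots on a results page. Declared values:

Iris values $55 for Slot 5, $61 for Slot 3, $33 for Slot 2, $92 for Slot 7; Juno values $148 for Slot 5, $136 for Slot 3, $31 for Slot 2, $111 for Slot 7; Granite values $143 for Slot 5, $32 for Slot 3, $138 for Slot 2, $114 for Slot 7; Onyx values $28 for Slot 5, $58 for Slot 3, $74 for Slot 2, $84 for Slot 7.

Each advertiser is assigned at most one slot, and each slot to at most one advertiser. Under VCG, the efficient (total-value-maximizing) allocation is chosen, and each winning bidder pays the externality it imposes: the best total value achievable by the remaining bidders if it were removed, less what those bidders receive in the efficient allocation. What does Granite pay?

Granite pays $12.

Efficient allocation: Iris→Slot 7 ($92), Juno→Slot 3 ($136), Granite→Slot 5 ($143), Onyx→Slot 2 ($74); total welfare W = $445.
Granite receives Slot 5 at value $143, so the others get W − 143 = $302.
Without Granite: best allocation of the remaining 3 bidders over all 4 slots is Iris→Slot 7 ($92), Juno→Slot 5 ($148), Onyx→Slot 2 ($74), total $314.
VCG payment = (others' best without Granite) − (others' welfare with Granite) = 314 − 302 = $12.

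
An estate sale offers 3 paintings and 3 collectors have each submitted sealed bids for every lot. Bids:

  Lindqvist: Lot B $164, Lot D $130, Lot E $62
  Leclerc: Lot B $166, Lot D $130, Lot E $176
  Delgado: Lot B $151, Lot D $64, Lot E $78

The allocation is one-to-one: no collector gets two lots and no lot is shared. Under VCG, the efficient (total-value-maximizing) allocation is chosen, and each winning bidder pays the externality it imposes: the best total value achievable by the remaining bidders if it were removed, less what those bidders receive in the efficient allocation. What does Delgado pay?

Delgado pays $34.

Efficient allocation: Lindqvist→Lot D ($130), Leclerc→Lot E ($176), Delgado→Lot B ($151); total welfare W = $457.
Delgado receives Lot B at value $151, so the others get W − 151 = $306.
Without Delgado: best allocation of the remaining 2 bidders over all 3 lots is Lindqvist→Lot B ($164), Leclerc→Lot E ($176), total $340.
VCG payment = (others' best without Delgado) − (others' welfare with Delgado) = 340 − 306 = $34.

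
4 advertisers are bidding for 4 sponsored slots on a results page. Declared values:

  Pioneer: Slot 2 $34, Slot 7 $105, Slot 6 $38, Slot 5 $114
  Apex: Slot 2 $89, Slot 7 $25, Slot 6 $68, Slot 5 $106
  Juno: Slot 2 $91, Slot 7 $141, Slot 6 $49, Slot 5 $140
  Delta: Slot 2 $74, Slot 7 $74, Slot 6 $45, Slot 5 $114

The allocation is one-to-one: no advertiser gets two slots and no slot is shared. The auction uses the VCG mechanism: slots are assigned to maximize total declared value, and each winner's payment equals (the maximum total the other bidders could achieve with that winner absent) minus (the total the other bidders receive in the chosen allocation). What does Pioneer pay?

Efficient allocation: Pioneer→Slot 5 ($114), Apex→Slot 6 ($68), Juno→Slot 7 ($141), Delta→Slot 2 ($74); total welfare W = $397.
Pioneer receives Slot 5 at value $114, so the others get W − 114 = $283.
Without Pioneer: best allocation of the remaining 3 bidders over all 4 slots is Apex→Slot 2 ($89), Juno→Slot 7 ($141), Delta→Slot 5 ($114), total $344.
VCG payment = (others' best without Pioneer) − (others' welfare with Pioneer) = 344 − 283 = $61.

Pioneer pays $61.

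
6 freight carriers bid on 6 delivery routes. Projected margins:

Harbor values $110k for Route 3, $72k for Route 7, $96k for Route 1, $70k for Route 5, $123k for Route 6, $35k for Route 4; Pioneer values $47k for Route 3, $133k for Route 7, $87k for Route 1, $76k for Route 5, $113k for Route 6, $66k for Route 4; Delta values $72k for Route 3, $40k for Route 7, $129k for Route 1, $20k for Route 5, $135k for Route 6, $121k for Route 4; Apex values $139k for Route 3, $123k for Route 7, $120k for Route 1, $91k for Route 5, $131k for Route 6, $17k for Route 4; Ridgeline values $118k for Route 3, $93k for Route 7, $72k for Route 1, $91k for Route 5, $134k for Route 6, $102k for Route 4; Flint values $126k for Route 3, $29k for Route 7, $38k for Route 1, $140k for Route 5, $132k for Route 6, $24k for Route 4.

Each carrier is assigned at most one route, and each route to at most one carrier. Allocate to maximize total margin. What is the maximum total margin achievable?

Max total: $766k

Optimal: Harbor→Route 6 ($123k), Pioneer→Route 7 ($133k), Delta→Route 1 ($129k), Apex→Route 3 ($139k), Ridgeline→Route 4 ($102k), Flint→Route 5 ($140k) — total 123+133+129+139+102+140 = $766k.
Checked against all permutations: $766k is optimal.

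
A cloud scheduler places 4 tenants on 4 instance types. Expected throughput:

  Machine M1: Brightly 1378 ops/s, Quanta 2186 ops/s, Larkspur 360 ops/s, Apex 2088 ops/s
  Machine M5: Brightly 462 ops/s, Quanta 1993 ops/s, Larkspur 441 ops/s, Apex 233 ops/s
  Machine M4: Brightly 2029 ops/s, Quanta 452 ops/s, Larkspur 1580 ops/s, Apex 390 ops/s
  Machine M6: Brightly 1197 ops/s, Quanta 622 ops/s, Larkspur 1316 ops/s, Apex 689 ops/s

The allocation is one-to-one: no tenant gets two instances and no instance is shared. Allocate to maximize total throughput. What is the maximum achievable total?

Optimal: Brightly→Machine M4 (2029 ops/s), Quanta→Machine M5 (1993 ops/s), Larkspur→Machine M6 (1316 ops/s), Apex→Machine M1 (2088 ops/s) — total 2029+1993+1316+2088 = 7426 ops/s.
Row-greedy (each tenant in turn takes its best remaining instance) gives 5764 ops/s, worse by 1662.
Swapping Brightly↔Quanta (Brightly→Machine M5 462 ops/s, Quanta→Machine M4 452 ops/s) loses 3108.

Max total: 7426 ops/s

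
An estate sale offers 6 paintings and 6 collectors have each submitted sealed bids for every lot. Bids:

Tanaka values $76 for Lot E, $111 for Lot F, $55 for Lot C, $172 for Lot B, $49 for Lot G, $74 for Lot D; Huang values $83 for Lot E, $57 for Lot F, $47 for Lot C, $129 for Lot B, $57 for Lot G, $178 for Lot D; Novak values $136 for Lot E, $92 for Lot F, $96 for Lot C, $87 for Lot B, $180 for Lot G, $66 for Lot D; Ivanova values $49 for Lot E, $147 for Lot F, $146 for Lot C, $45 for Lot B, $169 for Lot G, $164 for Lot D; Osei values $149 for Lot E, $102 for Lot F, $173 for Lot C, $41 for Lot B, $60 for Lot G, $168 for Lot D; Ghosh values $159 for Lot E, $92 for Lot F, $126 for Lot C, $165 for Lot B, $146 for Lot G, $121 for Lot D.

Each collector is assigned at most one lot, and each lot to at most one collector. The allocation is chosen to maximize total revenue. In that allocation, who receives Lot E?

Ghosh receives Lot E.

Optimal: Tanaka→Lot B ($172), Huang→Lot D ($178), Novak→Lot G ($180), Ivanova→Lot F ($147), Osei→Lot C ($173), Ghosh→Lot E ($159) — total 172+178+180+147+173+159 = $1009.
Next-best assignment: Tanaka→Lot B, Huang→Lot D, Novak→Lot E, Ivanova→Lot F, Osei→Lot C, Ghosh→Lot G = $952.
Swapping Huang↔Novak (Huang→Lot G $57, Novak→Lot D $66) loses 235.
Checked against all permutations: $1009 is optimal.
Ghosh's own top lot is Lot B ($165), but forcing Ghosh→Lot B and reassigning the rest optimally gives only $932 — worse by 77.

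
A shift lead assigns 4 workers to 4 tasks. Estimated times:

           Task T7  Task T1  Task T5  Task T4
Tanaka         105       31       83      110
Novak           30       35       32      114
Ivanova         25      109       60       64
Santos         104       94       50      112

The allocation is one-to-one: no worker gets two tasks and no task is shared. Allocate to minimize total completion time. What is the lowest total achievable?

Min total: 175 min

This is the linear assignment problem.
Optimal: Tanaka→Task T1 (31 min), Novak→Task T7 (30 min), Ivanova→Task T4 (64 min), Santos→Task T5 (50 min) — total 31+30+64+50 = 175 min.
Column-greedy (each task in turn goes to its cheapest remaining worker) gives 200 min, worse by 25.
Swapping Novak↔Santos (Novak→Task T5 32 min, Santos→Task T7 104 min) adds 56.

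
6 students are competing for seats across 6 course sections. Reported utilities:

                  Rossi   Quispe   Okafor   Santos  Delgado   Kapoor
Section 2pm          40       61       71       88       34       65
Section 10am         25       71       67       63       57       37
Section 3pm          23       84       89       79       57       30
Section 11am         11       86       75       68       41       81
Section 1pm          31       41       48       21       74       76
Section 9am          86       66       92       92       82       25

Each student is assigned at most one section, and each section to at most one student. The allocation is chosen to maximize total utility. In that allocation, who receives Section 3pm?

Optimal: Rossi→Section 9am (86 points), Quispe→Section 10am (71 points), Okafor→Section 3pm (89 points), Santos→Section 2pm (88 points), Delgado→Section 1pm (74 points), Kapoor→Section 11am (81 points) — total 86+71+89+88+74+81 = 489 points.
Row-greedy (each student in turn takes its best remaining section) gives 460 points, worse by 29.
Swapping Delgado↔Okafor (Delgado→Section 3pm 57 points, Okafor→Section 1pm 48 points) loses 58.
Checked against all permutations: 489 points is optimal.
Okafor's own top section is Section 9am (92 points), but forcing Okafor→Section 9am and reassigning the rest optimally gives only 444 points — worse by 45.

Okafor receives Section 3pm.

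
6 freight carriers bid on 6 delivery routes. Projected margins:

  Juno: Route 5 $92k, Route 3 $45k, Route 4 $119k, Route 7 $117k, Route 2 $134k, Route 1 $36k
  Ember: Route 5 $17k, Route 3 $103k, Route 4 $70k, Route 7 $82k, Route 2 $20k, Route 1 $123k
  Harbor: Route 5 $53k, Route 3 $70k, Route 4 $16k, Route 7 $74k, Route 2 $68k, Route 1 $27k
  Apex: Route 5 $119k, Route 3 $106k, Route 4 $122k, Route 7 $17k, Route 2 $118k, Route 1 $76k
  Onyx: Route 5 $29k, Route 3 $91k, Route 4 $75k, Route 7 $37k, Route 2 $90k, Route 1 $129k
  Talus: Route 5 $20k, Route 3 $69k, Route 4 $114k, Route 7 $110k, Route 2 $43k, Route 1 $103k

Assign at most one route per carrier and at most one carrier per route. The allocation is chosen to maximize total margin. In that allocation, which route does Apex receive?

This is a one-to-one assignment (maximum-weight bipartite matching).
Optimal: Juno→Route 2 ($134k), Ember→Route 3 ($103k), Harbor→Route 7 ($74k), Apex→Route 5 ($119k), Onyx→Route 1 ($129k), Talus→Route 4 ($114k) — total 134+103+74+119+129+114 = $673k.
Max-entry greedy (repeatedly take the single best remaining cell) gives $651k, worse by 22.
Swapping Harbor↔Talus (Harbor→Route 4 $16k, Talus→Route 7 $110k) loses 62.
Every other assignment is strictly worse.
Apex's own top route is Route 4 ($122k), but forcing Apex→Route 4 and reassigning the rest optimally gives only $651k — worse by 22.

Apex receives Route 5.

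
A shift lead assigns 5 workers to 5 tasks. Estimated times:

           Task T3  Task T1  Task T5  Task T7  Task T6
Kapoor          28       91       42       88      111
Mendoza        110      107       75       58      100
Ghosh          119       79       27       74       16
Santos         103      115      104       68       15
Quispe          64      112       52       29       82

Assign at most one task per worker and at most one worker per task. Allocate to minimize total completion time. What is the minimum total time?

Treat this as an assignment problem: match each worker to one task.
Optimal: Kapoor→Task T3 (28 min), Mendoza→Task T1 (107 min), Ghosh→Task T5 (27 min), Santos→Task T6 (15 min), Quispe→Task T7 (29 min) — total 28+107+27+15+29 = 206 min.
Row-greedy (each worker in turn takes its cheapest remaining task) gives 318 min, worse by 112.
Next-best assignment: Kapoor→Task T3, Mendoza→Task T5, Ghosh→Task T1, Santos→Task T6, Quispe→Task T7 = 226 min.
Swapping Kapoor↔Santos (Kapoor→Task T6 111 min, Santos→Task T3 103 min) adds 171.
Checked against all permutations: 206 min is optimal.

Minimum total: 206 min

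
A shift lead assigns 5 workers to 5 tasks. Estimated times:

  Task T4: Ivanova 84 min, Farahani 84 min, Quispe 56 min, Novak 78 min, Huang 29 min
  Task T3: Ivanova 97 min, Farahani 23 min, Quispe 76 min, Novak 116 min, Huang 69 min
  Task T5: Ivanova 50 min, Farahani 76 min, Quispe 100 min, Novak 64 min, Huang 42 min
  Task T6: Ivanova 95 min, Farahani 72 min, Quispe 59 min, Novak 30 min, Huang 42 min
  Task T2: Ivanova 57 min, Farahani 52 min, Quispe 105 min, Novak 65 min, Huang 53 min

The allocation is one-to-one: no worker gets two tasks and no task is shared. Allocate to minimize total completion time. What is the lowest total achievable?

Optimal: Ivanova→Task T2 (57 min), Farahani→Task T3 (23 min), Quispe→Task T4 (56 min), Novak→Task T6 (30 min), Huang→Task T5 (42 min) — total 57+23+56+30+42 = 208 min.
Column-greedy (each task in turn goes to its cheapest remaining worker) gives 237 min, worse by 29.
Next-best assignment: Ivanova→Task T5, Farahani→Task T3, Quispe→Task T4, Novak→Task T6, Huang→Task T2 = 212 min.

Minimum total: 208 min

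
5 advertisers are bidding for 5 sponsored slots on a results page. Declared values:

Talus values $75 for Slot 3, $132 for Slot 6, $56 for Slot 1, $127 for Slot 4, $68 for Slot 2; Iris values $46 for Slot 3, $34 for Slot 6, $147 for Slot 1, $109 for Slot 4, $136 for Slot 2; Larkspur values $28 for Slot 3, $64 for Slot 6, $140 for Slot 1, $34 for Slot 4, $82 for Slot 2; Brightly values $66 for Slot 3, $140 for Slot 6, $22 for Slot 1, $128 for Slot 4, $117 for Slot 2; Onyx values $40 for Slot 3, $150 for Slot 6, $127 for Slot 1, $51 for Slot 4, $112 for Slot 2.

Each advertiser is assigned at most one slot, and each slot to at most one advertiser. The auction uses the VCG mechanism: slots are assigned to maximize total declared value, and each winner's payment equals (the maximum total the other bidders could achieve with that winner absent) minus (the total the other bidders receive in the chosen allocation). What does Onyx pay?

Efficient allocation: Talus→Slot 3 ($75), Iris→Slot 2 ($136), Larkspur→Slot 1 ($140), Brightly→Slot 4 ($128), Onyx→Slot 6 ($150); total welfare W = $629.
Onyx receives Slot 6 at value $150, so the others get W − 150 = $479.
Without Onyx: best allocation of the remaining 4 bidders over all 5 slots is Talus→Slot 4 ($127), Iris→Slot 2 ($136), Larkspur→Slot 1 ($140), Brightly→Slot 6 ($140), total $543.
VCG payment = (others' best without Onyx) − (others' welfare with Onyx) = 543 − 479 = $64.

Onyx pays $64.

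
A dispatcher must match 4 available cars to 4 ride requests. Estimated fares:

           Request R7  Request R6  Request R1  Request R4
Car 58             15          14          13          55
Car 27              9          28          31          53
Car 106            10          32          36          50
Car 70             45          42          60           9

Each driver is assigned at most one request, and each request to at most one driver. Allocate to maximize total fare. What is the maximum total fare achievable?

Optimal: Car 58→Request R4 ($55), Car 27→Request R6 ($28), Car 106→Request R1 ($36), Car 70→Request R7 ($45) — total 55+28+36+45 = $164.
Row-greedy (each driver in turn takes its best remaining request) gives $163, worse by 1.
Swapping Car 70↔Car 27 (Car 70→Request R6 $42, Car 27→Request R7 $9) loses 22.

Max total: $164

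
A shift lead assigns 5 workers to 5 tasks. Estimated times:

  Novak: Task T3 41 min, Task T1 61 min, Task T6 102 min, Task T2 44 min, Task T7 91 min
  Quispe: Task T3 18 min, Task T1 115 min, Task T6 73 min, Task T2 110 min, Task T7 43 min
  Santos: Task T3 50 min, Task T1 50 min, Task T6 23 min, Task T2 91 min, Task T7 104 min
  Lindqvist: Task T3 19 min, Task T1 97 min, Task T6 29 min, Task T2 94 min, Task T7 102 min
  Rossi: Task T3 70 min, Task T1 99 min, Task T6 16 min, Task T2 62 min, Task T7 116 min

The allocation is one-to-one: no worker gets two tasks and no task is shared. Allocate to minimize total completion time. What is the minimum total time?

Min total: 172 min

Optimal: Novak→Task T2 (44 min), Quispe→Task T7 (43 min), Santos→Task T1 (50 min), Lindqvist→Task T3 (19 min), Rossi→Task T6 (16 min) — total 44+43+50+19+16 = 172 min.
Min-entry greedy (repeatedly take the single cheapest remaining cell) gives 230 min, worse by 58.
Next-best assignment: Novak→Task T1, Quispe→Task T7, Santos→Task T6, Lindqvist→Task T3, Rossi→Task T2 = 208 min.
Every other assignment is strictly worse.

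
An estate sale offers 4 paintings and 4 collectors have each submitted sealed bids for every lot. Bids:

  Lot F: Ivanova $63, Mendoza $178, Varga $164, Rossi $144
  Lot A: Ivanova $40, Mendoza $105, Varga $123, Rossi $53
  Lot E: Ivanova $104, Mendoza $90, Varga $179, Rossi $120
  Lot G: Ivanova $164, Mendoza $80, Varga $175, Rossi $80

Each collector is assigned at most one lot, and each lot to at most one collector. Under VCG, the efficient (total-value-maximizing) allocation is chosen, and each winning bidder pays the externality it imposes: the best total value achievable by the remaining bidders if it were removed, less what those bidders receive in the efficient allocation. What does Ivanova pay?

Ivanova pays $45.

Efficient allocation: Ivanova→Lot G ($164), Mendoza→Lot A ($105), Varga→Lot E ($179), Rossi→Lot F ($144); total welfare W = $592.
Ivanova receives Lot G at value $164, so the others get W − 164 = $428.
Without Ivanova: best allocation of the remaining 3 bidders over all 4 lots is Mendoza→Lot F ($178), Varga→Lot G ($175), Rossi→Lot E ($120), total $473.
VCG payment = (others' best without Ivanova) − (others' welfare with Ivanova) = 473 − 428 = $45.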